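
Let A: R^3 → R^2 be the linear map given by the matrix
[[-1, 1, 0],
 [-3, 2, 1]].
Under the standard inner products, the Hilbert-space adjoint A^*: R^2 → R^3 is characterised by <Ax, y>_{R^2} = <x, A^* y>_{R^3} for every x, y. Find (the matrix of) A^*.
A^* = A^T =
[[-1, -3],
 [1, 2],
 [0, 1]]

For real matrices with standard dot products, the defining identity <Ax, y> = <x, A^* y> gives (Ax)^T y = x^T (A^*) y, i.e. x^T A^T y = x^T (A^*) y. Since this holds for all x, y, we must have A^* = A^T. Therefore
A^* =
[[-1, -3],
 [1, 2],
 [0, 1]].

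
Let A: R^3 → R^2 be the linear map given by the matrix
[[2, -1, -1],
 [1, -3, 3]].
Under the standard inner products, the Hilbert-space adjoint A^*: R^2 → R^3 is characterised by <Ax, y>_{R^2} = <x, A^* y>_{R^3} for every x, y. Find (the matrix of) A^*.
A^* = A^T =
[[2, 1],
 [-1, -3],
 [-1, 3]]

For real matrices with standard dot products, the defining identity <Ax, y> = <x, A^* y> gives (Ax)^T y = x^T (A^*) y, i.e. x^T A^T y = x^T (A^*) y. Since this holds for all x, y, we must have A^* = A^T. Therefore
A^* =
[[2, 1],
 [-1, -3],
 [-1, 3]].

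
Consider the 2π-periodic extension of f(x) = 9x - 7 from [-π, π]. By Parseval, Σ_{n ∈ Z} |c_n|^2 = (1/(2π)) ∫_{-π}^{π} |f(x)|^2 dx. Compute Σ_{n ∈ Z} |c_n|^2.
Σ |c_n|^2 = 27π^2 + 49

Expand and integrate term by term over [-π, π]:
  ∫ (9x)^2 dx = 81·(2π^3/3); ∫ 2·9·(-7)·x dx = 0 (odd integrand); ∫ (-7)^2 dx = 49·2π.
So (1/(2π)) ∫_{-π}^{π} (9x - 7)^2 dx = 81π^2/3 + 49 = 27π^2 + 49.
Parseval ⇒ Σ |c_n|^2 = 27π^2 + 49.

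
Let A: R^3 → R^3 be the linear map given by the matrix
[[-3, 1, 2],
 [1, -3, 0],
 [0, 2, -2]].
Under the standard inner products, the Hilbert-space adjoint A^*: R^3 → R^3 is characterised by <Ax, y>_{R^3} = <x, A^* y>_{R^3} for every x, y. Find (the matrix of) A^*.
A^* = A^T =
[[-3, 1, 0],
 [1, -3, 2],
 [2, 0, -2]]

For real matrices with standard dot products, the defining identity <Ax, y> = <x, A^* y> gives (Ax)^T y = x^T (A^*) y, i.e. x^T A^T y = x^T (A^*) y. Since this holds for all x, y, we must have A^* = A^T. Therefore
A^* =
[[-3, 1, 0],
 [1, -3, 2],
 [2, 0, -2]].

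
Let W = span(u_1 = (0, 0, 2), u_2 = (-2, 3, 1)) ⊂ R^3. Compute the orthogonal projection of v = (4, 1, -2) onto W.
proj_W(v) = (10/13, -15/13, -2)

Set up U = [u_1 | ... | u_2] ∈ R^(3×2). The projector onto W = col(U) is P = U (U^T U)^(-1) U^T.
Compute U^T U =
  [4, 2]
  [2, 14],
and U^T v = (-4, -7).
Solve U^T U · c = U^T v for the coefficients: c = (-21/26, -5/13). The projection is proj_W(v) = U c.
Check: (v - proj_W(v)) · u_1 = 0  (should be 0).
Check: (v - proj_W(v)) · u_2 = 0  (should be 0).
Result: proj_W(v) = (10/13, -15/13, -2).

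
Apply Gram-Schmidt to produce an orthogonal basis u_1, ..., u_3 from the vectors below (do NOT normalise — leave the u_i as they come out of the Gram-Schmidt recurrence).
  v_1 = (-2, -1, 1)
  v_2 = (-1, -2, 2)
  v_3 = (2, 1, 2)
Orthogonal basis:
  u_1 = (-2, -1, 1)
  u_2 = (1, -1, 1)
  u_3 = (0, 3/2, 3/2)

Apply the Gram-Schmidt recurrence
  u_1 = v_1
  u_i = v_i − Σ_{j<i} ((v_i · u_j) / (u_j · u_j)) · u_j.

Step by step this gives:
  u_1 = (-2, -1, 1)
  u_2 = (1, -1, 1)
  u_3 = (0, 3/2, 3/2)

Orthogonality check:
  u_2 · u_1 = 0 (should be 0)
  u_3 · u_1 = 0 (should be 0)
  u_3 · u_2 = 0 (should be 0)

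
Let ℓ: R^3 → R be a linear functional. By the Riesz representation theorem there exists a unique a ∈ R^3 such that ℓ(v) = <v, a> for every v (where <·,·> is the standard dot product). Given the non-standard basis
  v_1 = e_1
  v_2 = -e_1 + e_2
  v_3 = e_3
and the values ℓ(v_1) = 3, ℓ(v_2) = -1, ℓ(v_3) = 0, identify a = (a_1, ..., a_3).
a = (3, 2, 0)

Write a = (a_1, ..., a_3) in the standard basis. For each basis vector v_i, ℓ(v_i) = <v_i, a> is a linear equation in the a_j's. Collect the n equations into a matrix system V a = ℓ, where row i of V is v_i (expressed in the standard basis). Since V is invertible (lower-triangular with 1s on the diagonal, up to permutation), solve by back-substitution:
  V =
[[1, 0, 0],
 [-1, 1, 0],
 [0, 0, 1]]
  V a = (3, -1, 0)
Solving gives a = (3, 2, 0).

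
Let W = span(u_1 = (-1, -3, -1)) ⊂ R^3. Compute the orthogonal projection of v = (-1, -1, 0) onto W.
proj_W(v) = (-4/11, -12/11, -4/11)

Set up U = [u_1 | ... | u_1] ∈ R^(3×1). The projector onto W = col(U) is P = U (U^T U)^(-1) U^T.
Compute U^T U =
  [11],
and U^T v = (4).
Solve U^T U · c = U^T v for the coefficients: c = (4/11). The projection is proj_W(v) = U c.
Check: (v - proj_W(v)) · u_1 = 0  (should be 0).
Result: proj_W(v) = (-4/11, -12/11, -4/11).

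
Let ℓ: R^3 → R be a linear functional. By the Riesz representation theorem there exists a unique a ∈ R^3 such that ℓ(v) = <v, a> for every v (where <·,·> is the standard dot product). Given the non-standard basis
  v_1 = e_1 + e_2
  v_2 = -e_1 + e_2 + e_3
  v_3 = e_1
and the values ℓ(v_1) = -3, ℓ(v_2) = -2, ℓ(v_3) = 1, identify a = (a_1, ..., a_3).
a = (1, -4, 3)

Write a = (a_1, ..., a_3) in the standard basis. For each basis vector v_i, ℓ(v_i) = <v_i, a> is a linear equation in the a_j's. Collect the n equations into a matrix system V a = ℓ, where row i of V is v_i (expressed in the standard basis). Since V is invertible (lower-triangular with 1s on the diagonal, up to permutation), solve by back-substitution:
  V =
[[1, 1, 0],
 [-1, 1, 1],
 [1, 0, 0]]
  V a = (-3, -2, 1)
Solving gives a = (1, -4, 3).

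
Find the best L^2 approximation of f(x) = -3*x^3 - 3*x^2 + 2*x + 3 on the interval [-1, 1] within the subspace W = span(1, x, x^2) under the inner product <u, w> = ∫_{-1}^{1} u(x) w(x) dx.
g(x) = -3*x^2 + x/5 + 3

The best approximation g ∈ W is the orthogonal projection of f onto W. Writing g = a_0 + a_1 x + a_2 x^2, the coefficients solve the normal equations G · a = b where
  G_{ij} = <φ_i, φ_j> and b_i = <f, φ_i>, with φ_0 = 1, φ_1 = x, φ_2 = x^2.
G =
  [2, 0, 2/3]
  [0, 2/3, 0]
  [2/3, 0, 2/5],
b = (4, 2/15, 4/5).
Solving gives a_0 = 3, a_1 = 1/5, a_2 = -3, so
  g(x) = -3*x^2 + x/5 + 3.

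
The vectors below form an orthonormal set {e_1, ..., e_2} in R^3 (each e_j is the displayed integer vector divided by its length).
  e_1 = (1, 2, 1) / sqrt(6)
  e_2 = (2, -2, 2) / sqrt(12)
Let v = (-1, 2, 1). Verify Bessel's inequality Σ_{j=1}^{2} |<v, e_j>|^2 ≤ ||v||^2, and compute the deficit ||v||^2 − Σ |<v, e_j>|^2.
Σ |<v, e_j>|^2 = 4; ||v||^2 = 6; deficit = 2

Write each e_j = u_j / sqrt(<u_j, u_j>) where u_j is the displayed integer vector. Then <v, e_j> = <v, u_j> / sqrt(<u_j, u_j>), so |<v, e_j>|^2 = <v, u_j>^2 / <u_j, u_j>.
Coefficients: <v, e_1> = 4/sqrt(6), <v, e_2> = -4/sqrt(12).
Square and sum: Σ |<v, e_j>|^2 = 4.
Compute ||v||^2 = v·v = 6.
Deficit = 6 − 4 = 2 ≥ 0, confirming Bessel's inequality. (The deficit equals ||v − Σ <v,e_j> e_j||^2, the squared distance from v to span{e_j}.)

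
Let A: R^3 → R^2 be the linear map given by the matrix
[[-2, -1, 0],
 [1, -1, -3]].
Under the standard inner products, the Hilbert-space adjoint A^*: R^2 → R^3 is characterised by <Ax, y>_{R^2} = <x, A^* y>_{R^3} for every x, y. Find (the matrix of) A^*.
A^* = A^T =
[[-2, 1],
 [-1, -1],
 [0, -3]]

For real matrices with standard dot products, the defining identity <Ax, y> = <x, A^* y> gives (Ax)^T y = x^T (A^*) y, i.e. x^T A^T y = x^T (A^*) y. Since this holds for all x, y, we must have A^* = A^T. Therefore
A^* =
[[-2, 1],
 [-1, -1],
 [0, -3]].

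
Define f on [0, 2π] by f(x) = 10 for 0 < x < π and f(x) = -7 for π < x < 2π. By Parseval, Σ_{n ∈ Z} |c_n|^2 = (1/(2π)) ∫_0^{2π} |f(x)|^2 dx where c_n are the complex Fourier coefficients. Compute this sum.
Σ |c_n|^2 = 149/2

Parseval equates the L^2 energy of f (normalised by 1/(2π)) with the ℓ^2 sum of its Fourier coefficients: (1/(2π)) ∫_0^{2π} |f|^2 = Σ |c_n|^2.
Compute the left side: (1/(2π)) [∫_0^π 10^2 dx + ∫_π^{2π} (-7)^2 dx] = (1/(2π)) · (100π + 49π) = (100 + 49)/2 = 149/2.
So Σ_{n ∈ Z} |c_n|^2 = 149/2.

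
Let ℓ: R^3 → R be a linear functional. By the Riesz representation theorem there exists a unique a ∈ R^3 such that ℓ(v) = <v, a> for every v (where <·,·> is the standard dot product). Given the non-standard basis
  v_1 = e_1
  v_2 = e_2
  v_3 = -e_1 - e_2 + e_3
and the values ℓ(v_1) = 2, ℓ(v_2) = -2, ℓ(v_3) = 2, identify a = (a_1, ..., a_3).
a = (2, -2, 2)

Write a = (a_1, ..., a_3) in the standard basis. For each basis vector v_i, ℓ(v_i) = <v_i, a> is a linear equation in the a_j's. Collect the n equations into a matrix system V a = ℓ, where row i of V is v_i (expressed in the standard basis). Since V is invertible (lower-triangular with 1s on the diagonal, up to permutation), solve by back-substitution:
  V =
[[1, 0, 0],
 [0, 1, 0],
 [-1, -1, 1]]
  V a = (2, -2, 2)
Solving gives a = (2, -2, 2).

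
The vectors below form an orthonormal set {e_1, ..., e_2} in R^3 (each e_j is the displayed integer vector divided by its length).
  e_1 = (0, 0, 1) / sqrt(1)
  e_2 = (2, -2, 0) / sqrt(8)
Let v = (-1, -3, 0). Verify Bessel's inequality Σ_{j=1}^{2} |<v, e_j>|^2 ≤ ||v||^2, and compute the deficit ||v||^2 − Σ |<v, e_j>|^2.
Σ |<v, e_j>|^2 = 2; ||v||^2 = 10; deficit = 8

Write each e_j = u_j / sqrt(<u_j, u_j>) where u_j is the displayed integer vector. Then <v, e_j> = <v, u_j> / sqrt(<u_j, u_j>), so |<v, e_j>|^2 = <v, u_j>^2 / <u_j, u_j>.
Coefficients: <v, e_1> = 0/sqrt(1), <v, e_2> = 4/sqrt(8).
Square and sum: Σ |<v, e_j>|^2 = 2.
Compute ||v||^2 = v·v = 10.
Deficit = 10 − 2 = 8 ≥ 0, confirming Bessel's inequality. (The deficit equals ||v − Σ <v,e_j> e_j||^2, the squared distance from v to span{e_j}.)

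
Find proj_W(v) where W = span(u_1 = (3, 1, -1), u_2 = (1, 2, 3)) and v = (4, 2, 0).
proj_W(v) = (4, 2, 0)

Set up U = [u_1 | ... | u_2] ∈ R^(3×2). The projector onto W = col(U) is P = U (U^T U)^(-1) U^T.
Compute U^T U =
  [11, 2]
  [2, 14],
and U^T v = (14, 8).
Solve U^T U · c = U^T v for the coefficients: c = (6/5, 2/5). The projection is proj_W(v) = U c.
Check: (v - proj_W(v)) · u_1 = 0  (should be 0).
Check: (v - proj_W(v)) · u_2 = 0  (should be 0).
Result: proj_W(v) = (4, 2, 0).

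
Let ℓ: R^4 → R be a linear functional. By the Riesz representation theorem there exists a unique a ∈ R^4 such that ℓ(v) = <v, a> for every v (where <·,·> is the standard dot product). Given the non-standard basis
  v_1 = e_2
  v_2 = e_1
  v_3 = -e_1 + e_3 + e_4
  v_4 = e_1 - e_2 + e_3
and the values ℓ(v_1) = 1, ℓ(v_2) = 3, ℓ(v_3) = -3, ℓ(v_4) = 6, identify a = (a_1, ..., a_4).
a = (3, 1, 4, -4)

Write a = (a_1, ..., a_4) in the standard basis. For each basis vector v_i, ℓ(v_i) = <v_i, a> is a linear equation in the a_j's. Collect the n equations into a matrix system V a = ℓ, where row i of V is v_i (expressed in the standard basis). Since V is invertible (lower-triangular with 1s on the diagonal, up to permutation), solve by back-substitution:
  V =
[[0, 1, 0, 0],
 [1, 0, 0, 0],
 [-1, 0, 1, 1],
 [1, -1, 1, 0]]
  V a = (1, 3, -3, 6)
Solving gives a = (3, 1, 4, -4).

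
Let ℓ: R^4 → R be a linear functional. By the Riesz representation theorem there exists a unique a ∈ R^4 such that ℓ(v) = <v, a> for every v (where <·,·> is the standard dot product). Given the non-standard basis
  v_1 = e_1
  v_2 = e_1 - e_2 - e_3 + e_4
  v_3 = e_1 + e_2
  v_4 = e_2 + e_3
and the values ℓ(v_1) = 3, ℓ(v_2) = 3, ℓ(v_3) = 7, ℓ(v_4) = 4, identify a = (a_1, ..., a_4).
a = (3, 4, 0, 4)

Write a = (a_1, ..., a_4) in the standard basis. For each basis vector v_i, ℓ(v_i) = <v_i, a> is a linear equation in the a_j's. Collect the n equations into a matrix system V a = ℓ, where row i of V is v_i (expressed in the standard basis). Since V is invertible (lower-triangular with 1s on the diagonal, up to permutation), solve by back-substitution:
  V =
[[1, 0, 0, 0],
 [1, -1, -1, 1],
 [1, 1, 0, 0],
 [0, 1, 1, 0]]
  V a = (3, 3, 7, 4)
Solving gives a = (3, 4, 0, 4).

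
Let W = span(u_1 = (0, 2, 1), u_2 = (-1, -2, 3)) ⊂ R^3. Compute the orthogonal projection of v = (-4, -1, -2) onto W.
proj_W(v) = (4/69, -104/69, -68/69)

Set up U = [u_1 | ... | u_2] ∈ R^(3×2). The projector onto W = col(U) is P = U (U^T U)^(-1) U^T.
Compute U^T U =
  [5, -1]
  [-1, 14],
and U^T v = (-4, 0).
Solve U^T U · c = U^T v for the coefficients: c = (-56/69, -4/69). The projection is proj_W(v) = U c.
Check: (v - proj_W(v)) · u_1 = 0  (should be 0).
Check: (v - proj_W(v)) · u_2 = 0  (should be 0).
Result: proj_W(v) = (4/69, -104/69, -68/69).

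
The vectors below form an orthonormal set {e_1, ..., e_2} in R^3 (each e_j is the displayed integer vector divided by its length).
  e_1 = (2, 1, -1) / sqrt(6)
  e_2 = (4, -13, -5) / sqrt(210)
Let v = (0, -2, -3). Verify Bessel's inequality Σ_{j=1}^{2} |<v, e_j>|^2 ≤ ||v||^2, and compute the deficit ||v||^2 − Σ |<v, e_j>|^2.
Σ |<v, e_j>|^2 = 286/35; ||v||^2 = 13; deficit = 169/35

Write each e_j = u_j / sqrt(<u_j, u_j>) where u_j is the displayed integer vector. Then <v, e_j> = <v, u_j> / sqrt(<u_j, u_j>), so |<v, e_j>|^2 = <v, u_j>^2 / <u_j, u_j>.
Coefficients: <v, e_1> = 1/sqrt(6), <v, e_2> = 41/sqrt(210).
Square and sum: Σ |<v, e_j>|^2 = 286/35.
Compute ||v||^2 = v·v = 13.
Deficit = 13 − 286/35 = 169/35 ≥ 0, confirming Bessel's inequality. (The deficit equals ||v − Σ <v,e_j> e_j||^2, the squared distance from v to span{e_j}.)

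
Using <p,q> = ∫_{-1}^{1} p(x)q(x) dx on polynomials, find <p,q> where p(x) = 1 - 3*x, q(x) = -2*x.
<p,q> = 4

Expand the product: p(x)·q(x) = 6*x^2 - 2*x.
∫_{-1}^{1} of each monomial x^k gives [2/(k+1) if k even, 0 if k odd]. Integrating term-by-term (or equivalently evaluating the antiderivative F(x) = 2*x^3 - x^2 at the endpoints):
  F(1) − F(−1) = 1 − (-3) = 4.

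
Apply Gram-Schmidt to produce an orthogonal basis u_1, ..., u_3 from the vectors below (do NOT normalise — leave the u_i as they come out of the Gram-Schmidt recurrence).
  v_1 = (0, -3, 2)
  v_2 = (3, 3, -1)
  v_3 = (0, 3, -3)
Orthogonal basis:
  u_1 = (0, -3, 2)
  u_2 = (3, 6/13, 9/13)
  u_3 = (3/14, -3/7, -9/14)

Apply the Gram-Schmidt recurrence
  u_1 = v_1
  u_i = v_i − Σ_{j<i} ((v_i · u_j) / (u_j · u_j)) · u_j.

Step by step this gives:
  u_1 = (0, -3, 2)
  u_2 = (3, 6/13, 9/13)
  u_3 = (3/14, -3/7, -9/14)

Orthogonality check:
  u_2 · u_1 = 0 (should be 0)
  u_3 · u_1 = 0 (should be 0)
  u_3 · u_2 = 0 (should be 0)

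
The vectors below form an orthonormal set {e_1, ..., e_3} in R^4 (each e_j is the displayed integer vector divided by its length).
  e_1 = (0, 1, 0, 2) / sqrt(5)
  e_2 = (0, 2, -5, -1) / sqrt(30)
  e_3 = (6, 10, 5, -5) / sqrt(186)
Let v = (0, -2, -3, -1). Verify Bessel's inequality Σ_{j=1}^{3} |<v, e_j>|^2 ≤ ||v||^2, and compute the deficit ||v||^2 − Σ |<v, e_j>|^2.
Σ |<v, e_j>|^2 = 398/31; ||v||^2 = 14; deficit = 36/31

Write each e_j = u_j / sqrt(<u_j, u_j>) where u_j is the displayed integer vector. Then <v, e_j> = <v, u_j> / sqrt(<u_j, u_j>), so |<v, e_j>|^2 = <v, u_j>^2 / <u_j, u_j>.
Coefficients: <v, e_1> = -4/sqrt(5), <v, e_2> = 12/sqrt(30), <v, e_3> = -30/sqrt(186).
Square and sum: Σ |<v, e_j>|^2 = 398/31.
Compute ||v||^2 = v·v = 14.
Deficit = 14 − 398/31 = 36/31 ≥ 0, confirming Bessel's inequality. (The deficit equals ||v − Σ <v,e_j> e_j||^2, the squared distance from v to span{e_j}.)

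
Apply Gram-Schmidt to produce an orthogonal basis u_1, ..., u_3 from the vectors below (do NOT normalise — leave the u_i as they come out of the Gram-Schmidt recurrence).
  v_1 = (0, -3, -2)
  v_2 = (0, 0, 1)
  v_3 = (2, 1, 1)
Orthogonal basis:
  u_1 = (0, -3, -2)
  u_2 = (0, -6/13, 9/13)
  u_3 = (2, 0, 0)

Apply the Gram-Schmidt recurrence
  u_1 = v_1
  u_i = v_i − Σ_{j<i} ((v_i · u_j) / (u_j · u_j)) · u_j.

Step by step this gives:
  u_1 = (0, -3, -2)
  u_2 = (0, -6/13, 9/13)
  u_3 = (2, 0, 0)

Orthogonality check:
  u_2 · u_1 = 0 (should be 0)
  u_3 · u_1 = 0 (should be 0)
  u_3 · u_2 = 0 (should be 0)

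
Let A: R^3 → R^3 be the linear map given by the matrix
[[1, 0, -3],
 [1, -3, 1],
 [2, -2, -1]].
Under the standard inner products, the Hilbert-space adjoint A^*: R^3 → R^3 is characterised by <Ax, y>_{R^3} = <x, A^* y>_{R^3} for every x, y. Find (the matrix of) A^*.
A^* = A^T =
[[1, 1, 2],
 [0, -3, -2],
 [-3, 1, -1]]

For real matrices with standard dot products, the defining identity <Ax, y> = <x, A^* y> gives (Ax)^T y = x^T (A^*) y, i.e. x^T A^T y = x^T (A^*) y. Since this holds for all x, y, we must have A^* = A^T. Therefore
A^* =
[[1, 1, 2],
 [0, -3, -2],
 [-3, 1, -1]].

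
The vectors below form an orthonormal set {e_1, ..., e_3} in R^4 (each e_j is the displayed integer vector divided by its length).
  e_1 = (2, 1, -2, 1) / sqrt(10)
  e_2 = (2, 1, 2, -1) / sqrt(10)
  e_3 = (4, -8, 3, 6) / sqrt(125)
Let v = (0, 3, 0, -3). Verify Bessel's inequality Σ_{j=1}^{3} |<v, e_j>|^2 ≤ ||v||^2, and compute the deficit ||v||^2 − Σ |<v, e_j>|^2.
Σ |<v, e_j>|^2 = 2214/125; ||v||^2 = 18; deficit = 36/125

Write each e_j = u_j / sqrt(<u_j, u_j>) where u_j is the displayed integer vector. Then <v, e_j> = <v, u_j> / sqrt(<u_j, u_j>), so |<v, e_j>|^2 = <v, u_j>^2 / <u_j, u_j>.
Coefficients: <v, e_1> = 0/sqrt(10), <v, e_2> = 6/sqrt(10), <v, e_3> = -42/sqrt(125).
Square and sum: Σ |<v, e_j>|^2 = 2214/125.
Compute ||v||^2 = v·v = 18.
Deficit = 18 − 2214/125 = 36/125 ≥ 0, confirming Bessel's inequality. (The deficit equals ||v − Σ <v,e_j> e_j||^2, the squared distance from v to span{e_j}.)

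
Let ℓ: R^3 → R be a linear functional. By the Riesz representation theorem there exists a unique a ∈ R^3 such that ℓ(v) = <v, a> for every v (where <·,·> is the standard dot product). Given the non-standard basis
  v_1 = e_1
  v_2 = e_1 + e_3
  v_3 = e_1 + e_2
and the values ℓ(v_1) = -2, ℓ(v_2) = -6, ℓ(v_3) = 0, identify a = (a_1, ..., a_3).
a = (-2, 2, -4)

Write a = (a_1, ..., a_3) in the standard basis. For each basis vector v_i, ℓ(v_i) = <v_i, a> is a linear equation in the a_j's. Collect the n equations into a matrix system V a = ℓ, where row i of V is v_i (expressed in the standard basis). Since V is invertible (lower-triangular with 1s on the diagonal, up to permutation), solve by back-substitution:
  V =
[[1, 0, 0],
 [1, 0, 1],
 [1, 1, 0]]
  V a = (-2, -6, 0)
Solving gives a = (-2, 2, -4).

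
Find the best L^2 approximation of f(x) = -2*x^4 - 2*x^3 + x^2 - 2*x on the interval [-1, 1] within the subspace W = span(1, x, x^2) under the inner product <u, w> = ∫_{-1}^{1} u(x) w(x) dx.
g(x) = -5*x^2/7 - 16*x/5 + 6/35

The best approximation g ∈ W is the orthogonal projection of f onto W. Writing g = a_0 + a_1 x + a_2 x^2, the coefficients solve the normal equations G · a = b where
  G_{ij} = <φ_i, φ_j> and b_i = <f, φ_i>, with φ_0 = 1, φ_1 = x, φ_2 = x^2.
G =
  [2, 0, 2/3]
  [0, 2/3, 0]
  [2/3, 0, 2/5],
b = (-2/15, -32/15, -6/35).
Solving gives a_0 = 6/35, a_1 = -16/5, a_2 = -5/7, so
  g(x) = -5*x^2/7 - 16*x/5 + 6/35.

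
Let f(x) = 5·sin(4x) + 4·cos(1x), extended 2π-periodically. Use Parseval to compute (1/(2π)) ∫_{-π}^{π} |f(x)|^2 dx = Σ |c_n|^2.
Σ |c_n|^2 = 41/2

Expand |f|^2 and use orthogonality of {sin(nx), cos(mx)} on [-π, π]:
  ∫_{-π}^{π} sin(nx)^2 dx = π, ∫ cos(mx)^2 dx = π, and cross terms integrate to 0.
So ∫_{-π}^{π} f(x)^2 dx = 5^2 · π + 4^2 · π = (25 + 16)π.
Divide by 2π: (25 + 16)/2 = 41/2.
By Parseval, this equals Σ |c_n|^2.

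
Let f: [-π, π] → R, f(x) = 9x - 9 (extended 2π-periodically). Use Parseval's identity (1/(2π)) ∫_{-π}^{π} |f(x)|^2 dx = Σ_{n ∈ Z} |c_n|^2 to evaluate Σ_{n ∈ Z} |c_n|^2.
Σ |c_n|^2 = 27π^2 + 81

Expand and integrate term by term over [-π, π]:
  ∫ (9x)^2 dx = 81·(2π^3/3); ∫ 2·9·(-9)·x dx = 0 (odd integrand); ∫ (-9)^2 dx = 81·2π.
So (1/(2π)) ∫_{-π}^{π} (9x - 9)^2 dx = 81π^2/3 + 81 = 27π^2 + 81.
Parseval ⇒ Σ |c_n|^2 = 27π^2 + 81.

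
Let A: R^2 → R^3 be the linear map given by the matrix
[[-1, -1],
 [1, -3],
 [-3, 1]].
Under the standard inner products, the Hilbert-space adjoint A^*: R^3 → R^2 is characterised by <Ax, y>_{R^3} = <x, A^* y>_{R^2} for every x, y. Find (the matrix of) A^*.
A^* = A^T =
[[-1, 1, -3],
 [-1, -3, 1]]

For real matrices with standard dot products, the defining identity <Ax, y> = <x, A^* y> gives (Ax)^T y = x^T (A^*) y, i.e. x^T A^T y = x^T (A^*) y. Since this holds for all x, y, we must have A^* = A^T. Therefore
A^* =
[[-1, 1, -3],
 [-1, -3, 1]].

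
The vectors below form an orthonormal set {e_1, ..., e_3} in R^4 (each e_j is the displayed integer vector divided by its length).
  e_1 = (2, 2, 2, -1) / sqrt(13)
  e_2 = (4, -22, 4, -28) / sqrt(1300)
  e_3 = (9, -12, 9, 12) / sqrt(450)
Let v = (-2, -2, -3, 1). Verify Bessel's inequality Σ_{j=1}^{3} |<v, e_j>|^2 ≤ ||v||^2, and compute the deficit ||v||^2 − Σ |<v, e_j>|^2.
Σ |<v, e_j>|^2 = 35/2; ||v||^2 = 18; deficit = 1/2

Write each e_j = u_j / sqrt(<u_j, u_j>) where u_j is the displayed integer vector. Then <v, e_j> = <v, u_j> / sqrt(<u_j, u_j>), so |<v, e_j>|^2 = <v, u_j>^2 / <u_j, u_j>.
Coefficients: <v, e_1> = -15/sqrt(13), <v, e_2> = -4/sqrt(1300), <v, e_3> = -9/sqrt(450).
Square and sum: Σ |<v, e_j>|^2 = 35/2.
Compute ||v||^2 = v·v = 18.
Deficit = 18 − 35/2 = 1/2 ≥ 0, confirming Bessel's inequality. (The deficit equals ||v − Σ <v,e_j> e_j||^2, the squared distance from v to span{e_j}.)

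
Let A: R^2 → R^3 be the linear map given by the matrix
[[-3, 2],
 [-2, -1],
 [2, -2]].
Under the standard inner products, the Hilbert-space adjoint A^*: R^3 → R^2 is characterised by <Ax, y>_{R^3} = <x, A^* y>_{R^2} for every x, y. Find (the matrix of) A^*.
A^* = A^T =
[[-3, -2, 2],
 [2, -1, -2]]

For real matrices with standard dot products, the defining identity <Ax, y> = <x, A^* y> gives (Ax)^T y = x^T (A^*) y, i.e. x^T A^T y = x^T (A^*) y. Since this holds for all x, y, we must have A^* = A^T. Therefore
A^* =
[[-3, -2, 2],
 [2, -1, -2]].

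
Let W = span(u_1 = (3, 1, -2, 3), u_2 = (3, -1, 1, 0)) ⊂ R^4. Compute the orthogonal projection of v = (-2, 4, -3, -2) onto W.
proj_W(v) = (-99/31, 49/31, -57/31, 24/31)

Set up U = [u_1 | ... | u_2] ∈ R^(4×2). The projector onto W = col(U) is P = U (U^T U)^(-1) U^T.
Compute U^T U =
  [23, 6]
  [6, 11],
and U^T v = (-2, -13).
Solve U^T U · c = U^T v for the coefficients: c = (8/31, -41/31). The projection is proj_W(v) = U c.
Check: (v - proj_W(v)) · u_1 = 0  (should be 0).
Check: (v - proj_W(v)) · u_2 = 0  (should be 0).
Result: proj_W(v) = (-99/31, 49/31, -57/31, 24/31).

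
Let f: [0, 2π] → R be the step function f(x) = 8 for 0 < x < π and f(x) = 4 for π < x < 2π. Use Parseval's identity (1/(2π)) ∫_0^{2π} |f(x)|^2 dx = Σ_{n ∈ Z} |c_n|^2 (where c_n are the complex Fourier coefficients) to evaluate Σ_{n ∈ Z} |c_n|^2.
Σ |c_n|^2 = 40

Parseval equates the L^2 energy of f (normalised by 1/(2π)) with the ℓ^2 sum of its Fourier coefficients: (1/(2π)) ∫_0^{2π} |f|^2 = Σ |c_n|^2.
Compute the left side: (1/(2π)) [∫_0^π 8^2 dx + ∫_π^{2π} 4^2 dx] = (1/(2π)) · (64π + 16π) = (64 + 16)/2 = 40.
So Σ_{n ∈ Z} |c_n|^2 = 40.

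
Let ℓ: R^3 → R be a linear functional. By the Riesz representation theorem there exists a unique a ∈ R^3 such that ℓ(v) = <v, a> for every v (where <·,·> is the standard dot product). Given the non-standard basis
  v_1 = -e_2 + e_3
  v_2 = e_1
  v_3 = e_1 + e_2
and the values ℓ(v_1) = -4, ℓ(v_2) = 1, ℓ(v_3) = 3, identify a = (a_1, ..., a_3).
a = (1, 2, -2)

Write a = (a_1, ..., a_3) in the standard basis. For each basis vector v_i, ℓ(v_i) = <v_i, a> is a linear equation in the a_j's. Collect the n equations into a matrix system V a = ℓ, where row i of V is v_i (expressed in the standard basis). Since V is invertible (lower-triangular with 1s on the diagonal, up to permutation), solve by back-substitution:
  V =
[[0, -1, 1],
 [1, 0, 0],
 [1, 1, 0]]
  V a = (-4, 1, 3)
Solving gives a = (1, 2, -2).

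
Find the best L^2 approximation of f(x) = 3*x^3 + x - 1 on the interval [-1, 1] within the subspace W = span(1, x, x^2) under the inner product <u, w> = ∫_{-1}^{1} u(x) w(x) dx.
g(x) = 14*x/5 - 1

The best approximation g ∈ W is the orthogonal projection of f onto W. Writing g = a_0 + a_1 x + a_2 x^2, the coefficients solve the normal equations G · a = b where
  G_{ij} = <φ_i, φ_j> and b_i = <f, φ_i>, with φ_0 = 1, φ_1 = x, φ_2 = x^2.
G =
  [2, 0, 2/3]
  [0, 2/3, 0]
  [2/3, 0, 2/5],
b = (-2, 28/15, -2/3).
Solving gives a_0 = -1, a_1 = 14/5, a_2 = 0, so
  g(x) = 14*x/5 - 1.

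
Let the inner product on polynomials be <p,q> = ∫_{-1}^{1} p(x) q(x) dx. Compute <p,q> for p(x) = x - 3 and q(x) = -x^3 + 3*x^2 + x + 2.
<p,q> = -266/15

Expand the product: p(x)·q(x) = -x^4 + 6*x^3 - 8*x^2 - x - 6.
∫_{-1}^{1} of each monomial x^k gives [2/(k+1) if k even, 0 if k odd]. Integrating term-by-term (or equivalently evaluating the antiderivative F(x) = -x^5/5 + 3*x^4/2 - 8*x^3/3 - x^2/2 - 6*x at the endpoints):
  F(1) − F(−1) = -118/15 − (148/15) = -266/15.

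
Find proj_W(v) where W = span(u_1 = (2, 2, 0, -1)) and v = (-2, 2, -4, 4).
proj_W(v) = (-8/9, -8/9, 0, 4/9)

Set up U = [u_1 | ... | u_1] ∈ R^(4×1). The projector onto W = col(U) is P = U (U^T U)^(-1) U^T.
Compute U^T U =
  [9],
and U^T v = (-4).
Solve U^T U · c = U^T v for the coefficients: c = (-4/9). The projection is proj_W(v) = U c.
Check: (v - proj_W(v)) · u_1 = 0  (should be 0).
Result: proj_W(v) = (-8/9, -8/9, 0, 4/9).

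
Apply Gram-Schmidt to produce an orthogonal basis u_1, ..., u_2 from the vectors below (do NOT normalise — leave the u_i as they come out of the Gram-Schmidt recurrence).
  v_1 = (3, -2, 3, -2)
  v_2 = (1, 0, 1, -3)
Orthogonal basis:
  u_1 = (3, -2, 3, -2)
  u_2 = (-5/13, 12/13, -5/13, -27/13)

Apply the Gram-Schmidt recurrence
  u_1 = v_1
  u_i = v_i − Σ_{j<i} ((v_i · u_j) / (u_j · u_j)) · u_j.

Step by step this gives:
  u_1 = (3, -2, 3, -2)
  u_2 = (-5/13, 12/13, -5/13, -27/13)

Orthogonality check:
  u_2 · u_1 = 0 (should be 0)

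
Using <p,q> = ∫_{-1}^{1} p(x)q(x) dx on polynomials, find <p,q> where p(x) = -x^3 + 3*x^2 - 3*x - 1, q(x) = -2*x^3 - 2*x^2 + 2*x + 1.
<p,q> = -304/105

Expand the product: p(x)·q(x) = 2*x^6 - 4*x^5 - 2*x^4 + 13*x^3 - x^2 - 5*x - 1.
∫_{-1}^{1} of each monomial x^k gives [2/(k+1) if k even, 0 if k odd]. Integrating term-by-term (or equivalently evaluating the antiderivative F(x) = 2*x^7/7 - 2*x^6/3 - 2*x^5/5 + 13*x^4/4 - x^3/3 - 5*x^2/2 - x at the endpoints):
  F(1) − F(−1) = -191/140 − (643/420) = -304/105.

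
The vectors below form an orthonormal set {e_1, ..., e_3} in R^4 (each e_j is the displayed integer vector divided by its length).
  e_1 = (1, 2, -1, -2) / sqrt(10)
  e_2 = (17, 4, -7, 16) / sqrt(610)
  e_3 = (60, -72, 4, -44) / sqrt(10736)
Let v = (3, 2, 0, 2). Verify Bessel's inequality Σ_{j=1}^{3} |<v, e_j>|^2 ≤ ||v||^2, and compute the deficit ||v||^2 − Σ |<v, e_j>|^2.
Σ |<v, e_j>|^2 = 162/11; ||v||^2 = 17; deficit = 25/11

Write each e_j = u_j / sqrt(<u_j, u_j>) where u_j is the displayed integer vector. Then <v, e_j> = <v, u_j> / sqrt(<u_j, u_j>), so |<v, e_j>|^2 = <v, u_j>^2 / <u_j, u_j>.
Coefficients: <v, e_1> = 3/sqrt(10), <v, e_2> = 91/sqrt(610), <v, e_3> = -52/sqrt(10736).
Square and sum: Σ |<v, e_j>|^2 = 162/11.
Compute ||v||^2 = v·v = 17.
Deficit = 17 − 162/11 = 25/11 ≥ 0, confirming Bessel's inequality. (The deficit equals ||v − Σ <v,e_j> e_j||^2, the squared distance from v to span{e_j}.)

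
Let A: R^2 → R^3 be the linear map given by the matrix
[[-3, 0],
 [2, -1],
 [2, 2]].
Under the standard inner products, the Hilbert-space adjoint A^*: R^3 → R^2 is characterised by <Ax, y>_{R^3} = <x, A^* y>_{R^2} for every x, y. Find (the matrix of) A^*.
A^* = A^T =
[[-3, 2, 2],
 [0, -1, 2]]

For real matrices with standard dot products, the defining identity <Ax, y> = <x, A^* y> gives (Ax)^T y = x^T (A^*) y, i.e. x^T A^T y = x^T (A^*) y. Since this holds for all x, y, we must have A^* = A^T. Therefore
A^* =
[[-3, 2, 2],
 [0, -1, 2]].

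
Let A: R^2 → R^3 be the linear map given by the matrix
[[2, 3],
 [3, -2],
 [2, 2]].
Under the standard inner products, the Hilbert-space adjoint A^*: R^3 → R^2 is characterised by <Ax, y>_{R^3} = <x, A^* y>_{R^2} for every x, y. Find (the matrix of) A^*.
A^* = A^T =
[[2, 3, 2],
 [3, -2, 2]]

For real matrices with standard dot products, the defining identity <Ax, y> = <x, A^* y> gives (Ax)^T y = x^T (A^*) y, i.e. x^T A^T y = x^T (A^*) y. Since this holds for all x, y, we must have A^* = A^T. Therefore
A^* =
[[2, 3, 2],
 [3, -2, 2]].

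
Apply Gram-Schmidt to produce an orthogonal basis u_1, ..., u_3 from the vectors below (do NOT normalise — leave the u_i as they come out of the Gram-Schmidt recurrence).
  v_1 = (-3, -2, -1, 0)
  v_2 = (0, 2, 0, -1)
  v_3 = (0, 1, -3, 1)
Orthogonal basis:
  u_1 = (-3, -2, -1, 0)
  u_2 = (-6/7, 10/7, -2/7, -1)
  u_3 = (1/2, 2/3, -17/6, 4/3)

Apply the Gram-Schmidt recurrence
  u_1 = v_1
  u_i = v_i − Σ_{j<i} ((v_i · u_j) / (u_j · u_j)) · u_j.

Step by step this gives:
  u_1 = (-3, -2, -1, 0)
  u_2 = (-6/7, 10/7, -2/7, -1)
  u_3 = (1/2, 2/3, -17/6, 4/3)

Orthogonality check:
  u_2 · u_1 = 0 (should be 0)
  u_3 · u_1 = 0 (should be 0)
  u_3 · u_2 = 0 (should be 0)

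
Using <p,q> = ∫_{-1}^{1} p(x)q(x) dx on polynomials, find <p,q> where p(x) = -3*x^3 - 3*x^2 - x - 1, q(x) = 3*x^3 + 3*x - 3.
<p,q> = 92/35

Expand the product: p(x)·q(x) = -9*x^6 - 9*x^5 - 12*x^4 - 3*x^3 + 6*x^2 + 3.
∫_{-1}^{1} of each monomial x^k gives [2/(k+1) if k even, 0 if k odd]. Integrating term-by-term (or equivalently evaluating the antiderivative F(x) = -9*x^7/7 - 3*x^6/2 - 12*x^5/5 - 3*x^4/4 + 2*x^3 + 3*x at the endpoints):
  F(1) − F(−1) = -131/140 − (-499/140) = 92/35.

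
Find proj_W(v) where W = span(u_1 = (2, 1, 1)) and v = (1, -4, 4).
proj_W(v) = (2/3, 1/3, 1/3)

Set up U = [u_1 | ... | u_1] ∈ R^(3×1). The projector onto W = col(U) is P = U (U^T U)^(-1) U^T.
Compute U^T U =
  [6],
and U^T v = (2).
Solve U^T U · c = U^T v for the coefficients: c = (1/3). The projection is proj_W(v) = U c.
Check: (v - proj_W(v)) · u_1 = 0  (should be 0).
Result: proj_W(v) = (2/3, 1/3, 1/3).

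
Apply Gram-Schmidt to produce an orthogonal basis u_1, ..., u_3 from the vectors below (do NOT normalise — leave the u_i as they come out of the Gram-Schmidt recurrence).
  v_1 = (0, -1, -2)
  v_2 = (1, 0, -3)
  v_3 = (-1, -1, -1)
Orthogonal basis:
  u_1 = (0, -1, -2)
  u_2 = (1, 6/5, -3/5)
  u_3 = (-3/7, 2/7, -1/7)

Apply the Gram-Schmidt recurrence
  u_1 = v_1
  u_i = v_i − Σ_{j<i} ((v_i · u_j) / (u_j · u_j)) · u_j.

Step by step this gives:
  u_1 = (0, -1, -2)
  u_2 = (1, 6/5, -3/5)
  u_3 = (-3/7, 2/7, -1/7)

Orthogonality check:
  u_2 · u_1 = 0 (should be 0)
  u_3 · u_1 = 0 (should be 0)
  u_3 · u_2 = 0 (should be 0)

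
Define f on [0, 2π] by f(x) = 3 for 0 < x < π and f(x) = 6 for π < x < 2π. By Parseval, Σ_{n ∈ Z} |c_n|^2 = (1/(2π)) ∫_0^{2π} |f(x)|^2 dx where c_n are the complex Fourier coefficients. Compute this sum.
Σ |c_n|^2 = 45/2

Parseval equates the L^2 energy of f (normalised by 1/(2π)) with the ℓ^2 sum of its Fourier coefficients: (1/(2π)) ∫_0^{2π} |f|^2 = Σ |c_n|^2.
Compute the left side: (1/(2π)) [∫_0^π 3^2 dx + ∫_π^{2π} 6^2 dx] = (1/(2π)) · (9π + 36π) = (9 + 36)/2 = 45/2.
So Σ_{n ∈ Z} |c_n|^2 = 45/2.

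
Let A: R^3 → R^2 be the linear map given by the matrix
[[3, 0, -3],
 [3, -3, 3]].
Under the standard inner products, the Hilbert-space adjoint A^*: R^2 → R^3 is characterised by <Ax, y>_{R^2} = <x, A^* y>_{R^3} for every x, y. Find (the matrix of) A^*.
A^* = A^T =
[[3, 3],
 [0, -3],
 [-3, 3]]

For real matrices with standard dot products, the defining identity <Ax, y> = <x, A^* y> gives (Ax)^T y = x^T (A^*) y, i.e. x^T A^T y = x^T (A^*) y. Since this holds for all x, y, we must have A^* = A^T. Therefore
A^* =
[[3, 3],
 [0, -3],
 [-3, 3]].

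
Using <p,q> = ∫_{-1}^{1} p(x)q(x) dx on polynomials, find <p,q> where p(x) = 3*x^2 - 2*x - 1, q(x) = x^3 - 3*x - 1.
<p,q> = 16/5

Expand the product: p(x)·q(x) = 3*x^5 - 2*x^4 - 10*x^3 + 3*x^2 + 5*x + 1.
∫_{-1}^{1} of each monomial x^k gives [2/(k+1) if k even, 0 if k odd]. Integrating term-by-term (or equivalently evaluating the antiderivative F(x) = x^6/2 - 2*x^5/5 - 5*x^4/2 + x^3 + 5*x^2/2 + x at the endpoints):
  F(1) − F(−1) = 21/10 − (-11/10) = 16/5.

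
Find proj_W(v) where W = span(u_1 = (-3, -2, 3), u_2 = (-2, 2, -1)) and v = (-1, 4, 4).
proj_W(v) = (-485/197, 140/197, 68/197)

Set up U = [u_1 | ... | u_2] ∈ R^(3×2). The projector onto W = col(U) is P = U (U^T U)^(-1) U^T.
Compute U^T U =
  [22, -1]
  [-1, 9],
and U^T v = (7, 6).
Solve U^T U · c = U^T v for the coefficients: c = (69/197, 139/197). The projection is proj_W(v) = U c.
Check: (v - proj_W(v)) · u_1 = 0  (should be 0).
Check: (v - proj_W(v)) · u_2 = 0  (should be 0).
Result: proj_W(v) = (-485/197, 140/197, 68/197).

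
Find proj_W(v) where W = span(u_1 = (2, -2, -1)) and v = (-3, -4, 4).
proj_W(v) = (-4/9, 4/9, 2/9)

Set up U = [u_1 | ... | u_1] ∈ R^(3×1). The projector onto W = col(U) is P = U (U^T U)^(-1) U^T.
Compute U^T U =
  [9],
and U^T v = (-2).
Solve U^T U · c = U^T v for the coefficients: c = (-2/9). The projection is proj_W(v) = U c.
Check: (v - proj_W(v)) · u_1 = 0  (should be 0).
Result: proj_W(v) = (-4/9, 4/9, 2/9).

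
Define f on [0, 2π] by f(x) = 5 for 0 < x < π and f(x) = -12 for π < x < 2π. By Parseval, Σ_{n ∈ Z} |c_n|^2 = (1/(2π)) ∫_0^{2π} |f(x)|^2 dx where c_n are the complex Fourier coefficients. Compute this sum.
Σ |c_n|^2 = 169/2

Parseval equates the L^2 energy of f (normalised by 1/(2π)) with the ℓ^2 sum of its Fourier coefficients: (1/(2π)) ∫_0^{2π} |f|^2 = Σ |c_n|^2.
Compute the left side: (1/(2π)) [∫_0^π 5^2 dx + ∫_π^{2π} (-12)^2 dx] = (1/(2π)) · (25π + 144π) = (25 + 144)/2 = 169/2.
So Σ_{n ∈ Z} |c_n|^2 = 169/2.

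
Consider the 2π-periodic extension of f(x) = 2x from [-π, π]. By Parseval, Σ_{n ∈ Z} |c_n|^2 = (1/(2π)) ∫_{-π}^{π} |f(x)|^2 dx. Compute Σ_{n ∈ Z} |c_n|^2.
Σ |c_n|^2 = 4π^2/3

Expand and integrate term by term over [-π, π]:
  ∫ (2x)^2 dx = 4·(2π^3/3); ∫ 2·2·(0)·x dx = 0 (odd integrand); ∫ 0^2 dx = 0·2π.
So (1/(2π)) ∫_{-π}^{π} (2x)^2 dx = 4π^2/3 + 0 = 4π^2/3.
Parseval ⇒ Σ |c_n|^2 = 4π^2/3.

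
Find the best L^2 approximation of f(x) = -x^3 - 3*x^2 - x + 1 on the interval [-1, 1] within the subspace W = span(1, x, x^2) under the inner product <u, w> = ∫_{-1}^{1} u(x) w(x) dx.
g(x) = -3*x^2 - 8*x/5 + 1

The best approximation g ∈ W is the orthogonal projection of f onto W. Writing g = a_0 + a_1 x + a_2 x^2, the coefficients solve the normal equations G · a = b where
  G_{ij} = <φ_i, φ_j> and b_i = <f, φ_i>, with φ_0 = 1, φ_1 = x, φ_2 = x^2.
G =
  [2, 0, 2/3]
  [0, 2/3, 0]
  [2/3, 0, 2/5],
b = (0, -16/15, -8/15).
Solving gives a_0 = 1, a_1 = -8/5, a_2 = -3, so
  g(x) = -3*x^2 - 8*x/5 + 1.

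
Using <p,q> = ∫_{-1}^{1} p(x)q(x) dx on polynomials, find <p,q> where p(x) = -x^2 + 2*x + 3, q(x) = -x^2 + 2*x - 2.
<p,q> = -48/5

Expand the product: p(x)·q(x) = x^4 - 4*x^3 + 3*x^2 + 2*x - 6.
∫_{-1}^{1} of each monomial x^k gives [2/(k+1) if k even, 0 if k odd]. Integrating term-by-term (or equivalently evaluating the antiderivative F(x) = x^5/5 - x^4 + x^3 + x^2 - 6*x at the endpoints):
  F(1) − F(−1) = -24/5 − (24/5) = -48/5.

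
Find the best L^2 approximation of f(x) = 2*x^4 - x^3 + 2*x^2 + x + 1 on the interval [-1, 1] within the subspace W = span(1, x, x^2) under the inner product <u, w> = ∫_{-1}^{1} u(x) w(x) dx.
g(x) = 26*x^2/7 + 2*x/5 + 29/35

The best approximation g ∈ W is the orthogonal projection of f onto W. Writing g = a_0 + a_1 x + a_2 x^2, the coefficients solve the normal equations G · a = b where
  G_{ij} = <φ_i, φ_j> and b_i = <f, φ_i>, with φ_0 = 1, φ_1 = x, φ_2 = x^2.
G =
  [2, 0, 2/3]
  [0, 2/3, 0]
  [2/3, 0, 2/5],
b = (62/15, 4/15, 214/105).
Solving gives a_0 = 29/35, a_1 = 2/5, a_2 = 26/7, so
  g(x) = 26*x^2/7 + 2*x/5 + 29/35.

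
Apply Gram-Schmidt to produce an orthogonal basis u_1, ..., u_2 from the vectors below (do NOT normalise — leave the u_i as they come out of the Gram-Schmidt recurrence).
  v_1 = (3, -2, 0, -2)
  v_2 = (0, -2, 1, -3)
Orthogonal basis:
  u_1 = (3, -2, 0, -2)
  u_2 = (-30/17, -14/17, 1, -31/17)

Apply the Gram-Schmidt recurrence
  u_1 = v_1
  u_i = v_i − Σ_{j<i} ((v_i · u_j) / (u_j · u_j)) · u_j.

Step by step this gives:
  u_1 = (3, -2, 0, -2)
  u_2 = (-30/17, -14/17, 1, -31/17)

Orthogonality check:
  u_2 · u_1 = 0 (should be 0)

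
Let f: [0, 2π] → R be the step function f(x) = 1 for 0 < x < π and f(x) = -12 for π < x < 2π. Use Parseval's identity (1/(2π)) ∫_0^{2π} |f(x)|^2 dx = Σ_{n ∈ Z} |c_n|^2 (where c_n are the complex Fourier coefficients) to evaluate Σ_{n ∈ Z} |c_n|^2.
Σ |c_n|^2 = 145/2

Parseval equates the L^2 energy of f (normalised by 1/(2π)) with the ℓ^2 sum of its Fourier coefficients: (1/(2π)) ∫_0^{2π} |f|^2 = Σ |c_n|^2.
Compute the left side: (1/(2π)) [∫_0^π 1^2 dx + ∫_π^{2π} (-12)^2 dx] = (1/(2π)) · (1π + 144π) = (1 + 144)/2 = 145/2.
So Σ_{n ∈ Z} |c_n|^2 = 145/2.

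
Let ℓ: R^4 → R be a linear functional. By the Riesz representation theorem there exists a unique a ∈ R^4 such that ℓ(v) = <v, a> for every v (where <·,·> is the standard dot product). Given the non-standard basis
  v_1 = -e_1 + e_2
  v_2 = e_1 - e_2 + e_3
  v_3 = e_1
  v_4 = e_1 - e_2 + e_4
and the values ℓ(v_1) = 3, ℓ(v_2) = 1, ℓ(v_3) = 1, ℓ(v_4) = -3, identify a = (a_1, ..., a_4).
a = (1, 4, 4, 0)

Write a = (a_1, ..., a_4) in the standard basis. For each basis vector v_i, ℓ(v_i) = <v_i, a> is a linear equation in the a_j's. Collect the n equations into a matrix system V a = ℓ, where row i of V is v_i (expressed in the standard basis). Since V is invertible (lower-triangular with 1s on the diagonal, up to permutation), solve by back-substitution:
  V =
[[-1, 1, 0, 0],
 [1, -1, 1, 0],
 [1, 0, 0, 0],
 [1, -1, 0, 1]]
  V a = (3, 1, 1, -3)
Solving gives a = (1, 4, 4, 0).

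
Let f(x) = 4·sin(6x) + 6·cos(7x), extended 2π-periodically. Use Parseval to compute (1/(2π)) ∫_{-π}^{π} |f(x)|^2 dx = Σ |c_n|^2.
Σ |c_n|^2 = 26

Expand |f|^2 and use orthogonality of {sin(nx), cos(mx)} on [-π, π]:
  ∫_{-π}^{π} sin(nx)^2 dx = π, ∫ cos(mx)^2 dx = π, and cross terms integrate to 0.
So ∫_{-π}^{π} f(x)^2 dx = 4^2 · π + 6^2 · π = (16 + 36)π.
Divide by 2π: (16 + 36)/2 = 26.
By Parseval, this equals Σ |c_n|^2.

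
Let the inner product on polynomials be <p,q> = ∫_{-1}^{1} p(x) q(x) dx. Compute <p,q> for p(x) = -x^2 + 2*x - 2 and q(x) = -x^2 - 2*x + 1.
<p,q> = -28/5

Expand the product: p(x)·q(x) = x^4 - 3*x^2 + 6*x - 2.
∫_{-1}^{1} of each monomial x^k gives [2/(k+1) if k even, 0 if k odd]. Integrating term-by-term (or equivalently evaluating the antiderivative F(x) = x^5/5 - x^3 + 3*x^2 - 2*x at the endpoints):
  F(1) − F(−1) = 1/5 − (29/5) = -28/5.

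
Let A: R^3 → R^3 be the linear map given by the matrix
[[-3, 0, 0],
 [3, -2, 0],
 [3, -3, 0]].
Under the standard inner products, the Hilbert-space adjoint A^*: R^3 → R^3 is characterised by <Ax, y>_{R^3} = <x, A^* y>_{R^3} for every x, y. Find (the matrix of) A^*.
A^* = A^T =
[[-3, 3, 3],
 [0, -2, -3],
 [0, 0, 0]]

For real matrices with standard dot products, the defining identity <Ax, y> = <x, A^* y> gives (Ax)^T y = x^T (A^*) y, i.e. x^T A^T y = x^T (A^*) y. Since this holds for all x, y, we must have A^* = A^T. Therefore
A^* =
[[-3, 3, 3],
 [0, -2, -3],
 [0, 0, 0]].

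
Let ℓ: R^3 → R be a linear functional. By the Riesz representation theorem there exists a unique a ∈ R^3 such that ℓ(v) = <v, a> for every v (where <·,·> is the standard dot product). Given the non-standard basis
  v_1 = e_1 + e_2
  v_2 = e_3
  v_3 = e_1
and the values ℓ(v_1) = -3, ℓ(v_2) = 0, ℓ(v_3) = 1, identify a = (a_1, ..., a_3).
a = (1, -4, 0)

Write a = (a_1, ..., a_3) in the standard basis. For each basis vector v_i, ℓ(v_i) = <v_i, a> is a linear equation in the a_j's. Collect the n equations into a matrix system V a = ℓ, where row i of V is v_i (expressed in the standard basis). Since V is invertible (lower-triangular with 1s on the diagonal, up to permutation), solve by back-substitution:
  V =
[[1, 1, 0],
 [0, 0, 1],
 [1, 0, 0]]
  V a = (-3, 0, 1)
Solving gives a = (1, -4, 0).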